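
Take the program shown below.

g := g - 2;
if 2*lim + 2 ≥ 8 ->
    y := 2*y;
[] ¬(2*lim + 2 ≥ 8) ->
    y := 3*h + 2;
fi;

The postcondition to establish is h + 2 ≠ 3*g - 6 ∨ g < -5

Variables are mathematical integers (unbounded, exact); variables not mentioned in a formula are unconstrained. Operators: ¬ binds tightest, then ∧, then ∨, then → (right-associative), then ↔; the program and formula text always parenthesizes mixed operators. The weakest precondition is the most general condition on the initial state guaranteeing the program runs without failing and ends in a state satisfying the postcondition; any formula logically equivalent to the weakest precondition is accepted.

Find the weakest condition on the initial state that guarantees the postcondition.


Working backward. After the program, the postcondition h + 2 ≠ 3*g - 6 ∨ g < -5 must hold; in canonical form it is h ≠ 3*g - 8 ∨ g < -5.
Then branch requires h ≠ 3*g - 8 ∨ g < -5; else branch requires h ≠ 3*g - 8 ∨ g < -5.
Before the if: (2*lim ≥ 6 → (h ≠ 3*g - 8 ∨ g < -5)) ∧ ((¬(2*lim ≥ 6)) → (h ≠ 3*g - 8 ∨ g < -5))
Before g := g - 2: (2*lim ≥ 6 → (h ≠ 3*g - 14 ∨ g < -3)) ∧ ((¬(2*lim ≥ 6)) → (h ≠ 3*g - 14 ∨ g < -3))
Answer: WP = (2*lim ≥ 6 → (h ≠ 3*g - 14 ∨ g < -3)) ∧ ((¬(2*lim ≥ 6)) → (h ≠ 3*g - 14 ∨ g < -3))


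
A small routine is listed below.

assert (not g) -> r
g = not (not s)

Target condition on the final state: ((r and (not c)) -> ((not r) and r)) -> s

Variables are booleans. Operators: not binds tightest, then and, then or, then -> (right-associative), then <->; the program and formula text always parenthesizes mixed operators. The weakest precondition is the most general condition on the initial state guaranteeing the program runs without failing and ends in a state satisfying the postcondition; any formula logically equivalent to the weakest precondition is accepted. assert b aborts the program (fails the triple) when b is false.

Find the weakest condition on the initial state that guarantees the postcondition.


Working backward. After the program, the postcondition ((r and (not c)) -> ((not r) and r)) -> s must hold; in canonical form it is (not (r and (not c))) -> s.
Before g := not (not s): (not (r and (not c))) -> s
Before assert (not g) -> r: ((not g) -> r) and ((not (r and (not c))) -> s)
Answer: WP = ((not g) -> r) and ((not (r and (not c))) -> s)


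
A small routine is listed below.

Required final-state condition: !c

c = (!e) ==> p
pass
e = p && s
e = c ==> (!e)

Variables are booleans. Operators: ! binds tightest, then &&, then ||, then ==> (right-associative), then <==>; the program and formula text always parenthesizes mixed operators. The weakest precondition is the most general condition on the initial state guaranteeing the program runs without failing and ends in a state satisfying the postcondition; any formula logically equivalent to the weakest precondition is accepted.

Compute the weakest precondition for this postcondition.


Working backward. After the program, !c must hold.
Before e := c ==> (!e): !c
Before e := p && s: !c
Before skip: !c
Before c := (!e) ==> p: !((!e) ==> p)
Answer: WP = !((!e) ==> p)


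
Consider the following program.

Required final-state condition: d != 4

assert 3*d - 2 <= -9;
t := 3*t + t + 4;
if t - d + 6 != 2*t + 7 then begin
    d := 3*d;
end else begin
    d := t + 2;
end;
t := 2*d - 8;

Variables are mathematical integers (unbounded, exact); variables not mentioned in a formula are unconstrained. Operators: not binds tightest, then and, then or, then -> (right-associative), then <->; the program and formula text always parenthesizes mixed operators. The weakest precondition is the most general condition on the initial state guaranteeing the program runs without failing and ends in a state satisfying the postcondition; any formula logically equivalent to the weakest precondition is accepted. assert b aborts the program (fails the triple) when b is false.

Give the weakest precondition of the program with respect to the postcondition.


Working backward. After the program, d != 4 must hold.
Before t := 2*d - 8: d != 4
Then branch requires 3*d != 4; else branch requires t != 2.
Before the if: (d + t != -1 -> 3*d != 4) and ((not (d + t != -1)) -> t != 2)
Before t := 3*t + t + 4: (d + 4*t != -5 -> 3*d != 4) and ((not (d + 4*t != -5)) -> 4*t != -2)
Before assert 3*d - 2 <= -9: 3*d <= -7 and (d + 4*t != -5 -> 3*d != 4) and ((not (d + 4*t != -5)) -> 4*t != -2)
Answer: WP = 3*d <= -7 and (d + 4*t != -5 -> 3*d != 4) and ((not (d + 4*t != -5)) -> 4*t != -2)


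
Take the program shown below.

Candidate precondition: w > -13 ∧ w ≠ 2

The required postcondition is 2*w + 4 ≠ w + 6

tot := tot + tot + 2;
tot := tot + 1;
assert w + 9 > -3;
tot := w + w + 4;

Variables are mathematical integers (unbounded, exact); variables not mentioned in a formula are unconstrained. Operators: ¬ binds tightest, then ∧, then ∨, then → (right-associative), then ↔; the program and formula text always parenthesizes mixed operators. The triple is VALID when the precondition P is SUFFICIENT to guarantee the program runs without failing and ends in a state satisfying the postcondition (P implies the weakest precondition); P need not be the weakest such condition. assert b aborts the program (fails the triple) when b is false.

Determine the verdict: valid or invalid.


Working backward. After the program, the postcondition 2*w + 4 ≠ w + 6 must hold; in canonical form it is w ≠ 2.
Before tot := w + w + 4: w ≠ 2
Before assert w + 9 > -3: w > -12 ∧ w ≠ 2
Before tot := tot + 1: w > -12 ∧ w ≠ 2
Before tot := tot + tot + 2: w > -12 ∧ w ≠ 2
The weakest precondition is w > -12 ∧ w ≠ 2.
Check whether w > -13 ∧ w ≠ 2 implies it.
Countermodel: at the initial state w = -12, the precondition holds but the weakest precondition fails.
Answer: invalid


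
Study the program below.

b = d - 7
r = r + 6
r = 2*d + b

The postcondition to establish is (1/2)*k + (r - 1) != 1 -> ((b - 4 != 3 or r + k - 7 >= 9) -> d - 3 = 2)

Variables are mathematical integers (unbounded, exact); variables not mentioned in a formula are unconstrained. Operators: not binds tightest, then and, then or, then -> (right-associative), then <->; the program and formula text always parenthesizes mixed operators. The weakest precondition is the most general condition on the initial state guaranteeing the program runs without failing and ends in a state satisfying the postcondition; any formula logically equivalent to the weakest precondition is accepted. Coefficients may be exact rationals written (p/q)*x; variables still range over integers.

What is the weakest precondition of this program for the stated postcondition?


Working backward. After the program, the postcondition (1/2)*k + (r - 1) != 1 -> ((b - 4 != 3 or r + k - 7 >= 9) -> d - 3 = 2) must hold; in canonical form it is (1/2)*k + r != 2 -> ((b != 7 or k + r >= 16) -> d = 5).
Before r := 2*d + b: b + 2*d + (1/2)*k != 2 -> ((b != 7 or b + 2*d + k >= 16) -> d = 5)
Before r := r + 6: b + 2*d + (1/2)*k != 2 -> ((b != 7 or b + 2*d + k >= 16) -> d = 5)
Before b := d - 7: 3*d + (1/2)*k != 9 -> ((d != 14 or 3*d + k >= 23) -> d = 5)
Answer: WP = 3*d + (1/2)*k != 9 -> ((d != 14 or 3*d + k >= 23) -> d = 5)


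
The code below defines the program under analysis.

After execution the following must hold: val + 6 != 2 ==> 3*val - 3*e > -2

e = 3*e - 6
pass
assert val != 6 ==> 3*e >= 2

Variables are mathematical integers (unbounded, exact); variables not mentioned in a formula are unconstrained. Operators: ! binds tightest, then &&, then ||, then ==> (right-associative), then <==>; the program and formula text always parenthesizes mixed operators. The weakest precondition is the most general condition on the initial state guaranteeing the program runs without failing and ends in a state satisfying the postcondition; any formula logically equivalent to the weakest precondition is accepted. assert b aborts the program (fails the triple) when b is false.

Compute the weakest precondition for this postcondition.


Working backward. After the program, the postcondition val + 6 != 2 ==> 3*val - 3*e > -2 must hold; in canonical form it is val != -4 ==> 3*val > 3*e - 2.
Before assert val != 6 ==> 3*e >= 2: (val != 6 ==> 3*e >= 2) && (val != -4 ==> 3*val > 3*e - 2)
Before skip: (val != 6 ==> 3*e >= 2) && (val != -4 ==> 3*val > 3*e - 2)
Before e := 3*e - 6: (val != 6 ==> 9*e >= 20) && (val != -4 ==> 3*val > 9*e - 20)
Answer: WP = (val != 6 ==> 9*e >= 20) && (val != -4 ==> 3*val > 9*e - 20)


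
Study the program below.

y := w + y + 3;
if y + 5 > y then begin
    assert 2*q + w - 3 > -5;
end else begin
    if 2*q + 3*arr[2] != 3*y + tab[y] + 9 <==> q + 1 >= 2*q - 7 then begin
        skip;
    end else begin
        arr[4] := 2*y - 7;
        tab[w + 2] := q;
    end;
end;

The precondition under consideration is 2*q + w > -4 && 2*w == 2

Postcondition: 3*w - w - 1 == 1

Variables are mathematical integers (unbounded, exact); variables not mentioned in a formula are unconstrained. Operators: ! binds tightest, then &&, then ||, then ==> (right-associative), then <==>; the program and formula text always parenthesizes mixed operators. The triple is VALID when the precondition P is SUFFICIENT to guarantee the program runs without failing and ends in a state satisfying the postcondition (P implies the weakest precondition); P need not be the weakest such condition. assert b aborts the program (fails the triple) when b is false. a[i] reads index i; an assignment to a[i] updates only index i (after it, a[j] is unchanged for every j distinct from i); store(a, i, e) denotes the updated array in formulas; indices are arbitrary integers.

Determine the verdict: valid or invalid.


Working backward. After the program, the postcondition 3*w - w - 1 == 1 must hold; in canonical form it is 2*w == 2.
Then branch requires 2*q + w > -2 && 2*w == 2; else branch requires ((3*arr[2] + 2*q != tab[y] + 3*y + 9 <==> q <= 8) ==> 2*w == 2) && ((!(3*arr[2] + 2*q != tab[y] + 3*y + 9 <==> q <= 8)) ==> 2*w == 2).
Before the if: 2*q + w > -2 && 2*w == 2
Before y := w + y + 3: 2*q + w > -2 && 2*w == 2
The weakest precondition is 2*q + w > -2 && 2*w == 2.
Check whether 2*q + w > -4 && 2*w == 2 implies it.
Countermodel: at the initial state q = -2, w = 1, the precondition holds but the weakest precondition fails.
Answer: invalid


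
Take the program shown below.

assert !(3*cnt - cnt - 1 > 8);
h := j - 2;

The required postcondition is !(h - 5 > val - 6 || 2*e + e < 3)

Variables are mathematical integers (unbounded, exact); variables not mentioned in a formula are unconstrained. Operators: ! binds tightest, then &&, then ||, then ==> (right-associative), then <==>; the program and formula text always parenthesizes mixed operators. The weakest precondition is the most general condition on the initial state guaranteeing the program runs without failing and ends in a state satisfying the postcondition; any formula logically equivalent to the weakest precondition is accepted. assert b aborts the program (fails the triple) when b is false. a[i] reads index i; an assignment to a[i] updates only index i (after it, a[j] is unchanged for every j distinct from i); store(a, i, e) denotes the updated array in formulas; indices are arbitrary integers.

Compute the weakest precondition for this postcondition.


Working backward. After the program, the postcondition !(h - 5 > val - 6 || 2*e + e < 3) must hold; in canonical form it is !(h > val - 1 || 3*e < 3).
Before h := j - 2: !(j > val + 1 || 3*e < 3)
Before assert !(3*cnt - cnt - 1 > 8): (!(2*cnt > 9)) && (!(j > val + 1 || 3*e < 3))
Answer: WP = (!(2*cnt > 9)) && (!(j > val + 1 || 3*e < 3))


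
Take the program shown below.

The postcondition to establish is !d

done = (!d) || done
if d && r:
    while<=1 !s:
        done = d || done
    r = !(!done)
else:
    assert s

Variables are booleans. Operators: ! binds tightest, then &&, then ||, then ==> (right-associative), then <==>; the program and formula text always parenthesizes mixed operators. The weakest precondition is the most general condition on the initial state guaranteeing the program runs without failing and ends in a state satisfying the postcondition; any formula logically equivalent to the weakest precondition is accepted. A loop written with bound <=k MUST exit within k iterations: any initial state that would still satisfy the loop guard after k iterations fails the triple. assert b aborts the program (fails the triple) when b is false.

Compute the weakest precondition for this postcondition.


Working backward. After the program, !d must hold.
Then branch requires ((!s) ==> (s && (!d))) && (s ==> (!d)); else branch requires s && (!d).
Before the if: ((d && r) ==> (((!s) ==> (s && (!d))) && (s ==> (!d)))) && ((!(d && r)) ==> (s && (!d)))
Before done := (!d) || done: ((d && r) ==> (((!s) ==> (s && (!d))) && (s ==> (!d)))) && ((!(d && r)) ==> (s && (!d)))
Answer: WP = ((d && r) ==> (((!s) ==> (s && (!d))) && (s ==> (!d)))) && ((!(d && r)) ==> (s && (!d)))


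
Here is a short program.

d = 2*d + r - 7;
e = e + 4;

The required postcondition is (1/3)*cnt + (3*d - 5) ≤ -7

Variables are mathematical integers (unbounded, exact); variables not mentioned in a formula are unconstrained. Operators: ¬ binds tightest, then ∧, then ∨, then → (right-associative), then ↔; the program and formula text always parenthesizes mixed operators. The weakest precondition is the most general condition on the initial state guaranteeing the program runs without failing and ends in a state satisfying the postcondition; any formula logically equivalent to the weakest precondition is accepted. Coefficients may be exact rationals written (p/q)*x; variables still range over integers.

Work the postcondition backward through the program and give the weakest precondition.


Working backward. After the program, the postcondition (1/3)*cnt + (3*d - 5) ≤ -7 must hold; in canonical form it is (1/3)*cnt + 3*d ≤ -2.
Before e := e + 4: (1/3)*cnt + 3*d ≤ -2
Before d := 2*d + r - 7: (1/3)*cnt + 6*d + 3*r ≤ 19
Answer: WP = (1/3)*cnt + 6*d + 3*r ≤ 19


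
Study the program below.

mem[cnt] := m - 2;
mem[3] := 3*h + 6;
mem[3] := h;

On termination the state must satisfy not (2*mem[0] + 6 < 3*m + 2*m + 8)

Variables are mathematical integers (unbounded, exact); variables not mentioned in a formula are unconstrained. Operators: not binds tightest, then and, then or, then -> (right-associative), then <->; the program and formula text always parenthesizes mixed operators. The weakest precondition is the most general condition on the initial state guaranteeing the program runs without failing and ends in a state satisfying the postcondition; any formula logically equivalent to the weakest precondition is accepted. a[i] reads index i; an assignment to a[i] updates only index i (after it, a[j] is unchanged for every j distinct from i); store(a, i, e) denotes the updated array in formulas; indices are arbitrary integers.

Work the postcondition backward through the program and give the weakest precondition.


Working backward. After the program, the postcondition not (2*mem[0] + 6 < 3*m + 2*m + 8) must hold; in canonical form it is not (2*mem[0] < 5*m + 2).
Before mem[3] := h: not (2*mem[0] < 5*m + 2)
Before mem[3] := 3*h + 6: not (2*mem[0] < 5*m + 2)
Before mem[cnt] := m - 2: not (2*store(mem, cnt, m - 2)[0] < 5*m + 2)
Answer: WP = not (2*store(mem, cnt, m - 2)[0] < 5*m + 2)


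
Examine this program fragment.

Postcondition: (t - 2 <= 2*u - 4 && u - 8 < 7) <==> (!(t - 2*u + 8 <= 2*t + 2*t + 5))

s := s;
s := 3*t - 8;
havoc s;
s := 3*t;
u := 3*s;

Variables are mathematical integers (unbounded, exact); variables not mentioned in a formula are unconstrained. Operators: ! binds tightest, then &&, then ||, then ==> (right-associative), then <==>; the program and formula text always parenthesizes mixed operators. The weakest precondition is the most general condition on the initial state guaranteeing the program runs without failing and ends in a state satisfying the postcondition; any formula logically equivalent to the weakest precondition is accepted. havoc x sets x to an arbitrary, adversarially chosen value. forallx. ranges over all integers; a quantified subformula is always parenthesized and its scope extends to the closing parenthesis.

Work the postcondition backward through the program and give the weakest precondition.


Working backward. After the program, the postcondition (t - 2 <= 2*u - 4 && u - 8 < 7) <==> (!(t - 2*u + 8 <= 2*t + 2*t + 5)) must hold; in canonical form it is (t <= 2*u - 2 && u < 15) <==> (!(3*t + 2*u >= 3)).
Before u := 3*s: (t <= 6*s - 2 && 3*s < 15) <==> (!(6*s + 3*t >= 3))
Before s := 3*t: (17*t >= 2 && 9*t < 15) <==> (!(21*t >= 3))
Before havoc s: (17*t >= 2 && 9*t < 15) <==> (!(21*t >= 3))
Before s := 3*t - 8: (17*t >= 2 && 9*t < 15) <==> (!(21*t >= 3))
Before s := s: (17*t >= 2 && 9*t < 15) <==> (!(21*t >= 3))
Answer: WP = (17*t >= 2 && 9*t < 15) <==> (!(21*t >= 3))


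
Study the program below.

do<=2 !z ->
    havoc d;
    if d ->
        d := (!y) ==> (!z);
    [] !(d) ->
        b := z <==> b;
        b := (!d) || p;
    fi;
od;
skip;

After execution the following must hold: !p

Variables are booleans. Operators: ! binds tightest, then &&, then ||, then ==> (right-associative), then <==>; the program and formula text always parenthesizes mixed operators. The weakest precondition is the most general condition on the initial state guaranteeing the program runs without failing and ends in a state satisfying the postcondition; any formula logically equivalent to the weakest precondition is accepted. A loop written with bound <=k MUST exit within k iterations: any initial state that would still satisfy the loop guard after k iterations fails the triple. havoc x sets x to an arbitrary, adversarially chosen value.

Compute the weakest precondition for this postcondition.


Working backward. After the program, !p must hold.
Before skip: !p
Before the loop (bound <=2), unroll the exhaustion recursion (WP_0 = exit-now case; WP_j = one more guarded iteration, up to j = 2):
  WP_0: z && (!p)
  WP_1: ((!z) ==> (z && (!p))) && (z ==> (!p))
  WP_2: ((!z) ==> (((!z) ==> (z && (!p))) && (z ==> (!p)))) && (z ==> (!p))
So before the loop: ((!z) ==> (((!z) ==> (z && (!p))) && (z ==> (!p)))) && (z ==> (!p))
Answer: WP = ((!z) ==> (((!z) ==> (z && (!p))) && (z ==> (!p)))) && (z ==> (!p))


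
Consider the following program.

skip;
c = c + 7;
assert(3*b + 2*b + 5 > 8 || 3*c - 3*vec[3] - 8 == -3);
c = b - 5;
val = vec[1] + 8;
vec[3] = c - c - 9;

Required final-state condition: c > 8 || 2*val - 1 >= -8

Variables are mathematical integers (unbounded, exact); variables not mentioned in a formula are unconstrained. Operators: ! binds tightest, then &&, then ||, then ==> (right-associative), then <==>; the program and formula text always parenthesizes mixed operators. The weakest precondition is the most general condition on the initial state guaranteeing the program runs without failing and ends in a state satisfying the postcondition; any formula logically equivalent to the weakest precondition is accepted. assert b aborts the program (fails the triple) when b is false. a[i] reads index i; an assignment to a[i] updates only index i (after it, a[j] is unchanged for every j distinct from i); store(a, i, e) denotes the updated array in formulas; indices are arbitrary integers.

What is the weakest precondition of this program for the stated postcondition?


Working backward. After the program, the postcondition c > 8 || 2*val - 1 >= -8 must hold; in canonical form it is c > 8 || 2*val >= -7.
Before vec[3] := c - c - 9: c > 8 || 2*val >= -7
Before val := vec[1] + 8: c > 8 || 2*vec[1] >= -23
Before c := b - 5: b > 13 || 2*vec[1] >= -23
Before assert 3*b + 2*b + 5 > 8 || 3*c - 3*vec[3] - 8 == -3: (5*b > 3 || 3*c == 3*vec[3] + 5) && (b > 13 || 2*vec[1] >= -23)
Before c := c + 7: (5*b > 3 || 3*c == 3*vec[3] - 16) && (b > 13 || 2*vec[1] >= -23)
Before skip: (5*b > 3 || 3*c == 3*vec[3] - 16) && (b > 13 || 2*vec[1] >= -23)
Answer: WP = (5*b > 3 || 3*c == 3*vec[3] - 16) && (b > 13 || 2*vec[1] >= -23)


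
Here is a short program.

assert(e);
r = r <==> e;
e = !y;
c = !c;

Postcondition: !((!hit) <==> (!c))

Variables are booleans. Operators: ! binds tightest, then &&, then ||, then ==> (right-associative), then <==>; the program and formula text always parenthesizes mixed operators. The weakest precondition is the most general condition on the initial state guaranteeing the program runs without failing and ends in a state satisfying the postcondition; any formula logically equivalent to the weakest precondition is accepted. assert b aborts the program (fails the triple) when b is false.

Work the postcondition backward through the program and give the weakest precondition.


Working backward. After the program, !((!hit) <==> (!c)) must hold.
Before c := !c: !((!hit) <==> c)
Before e := !y: !((!hit) <==> c)
Before r := r <==> e: !((!hit) <==> c)
Before assert e: e && (!((!hit) <==> c))
Answer: WP = e && (!((!hit) <==> c))


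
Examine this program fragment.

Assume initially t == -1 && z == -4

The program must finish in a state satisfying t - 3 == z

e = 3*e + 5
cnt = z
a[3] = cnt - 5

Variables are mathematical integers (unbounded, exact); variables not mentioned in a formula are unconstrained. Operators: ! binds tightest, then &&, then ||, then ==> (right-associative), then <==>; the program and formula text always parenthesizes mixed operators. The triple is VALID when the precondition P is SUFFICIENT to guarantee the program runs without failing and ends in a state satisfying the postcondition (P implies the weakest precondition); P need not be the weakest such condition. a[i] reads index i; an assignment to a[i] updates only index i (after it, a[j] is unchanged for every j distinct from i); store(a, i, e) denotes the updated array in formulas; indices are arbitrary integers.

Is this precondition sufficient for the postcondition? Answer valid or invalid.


Working backward. After the program, the postcondition t - 3 == z must hold; in canonical form it is t == z + 3.
Before a[3] := cnt - 5: t == z + 3
Before cnt := z: t == z + 3
Before e := 3*e + 5: t == z + 3
The weakest precondition is t == z + 3.
Check whether t == -1 && z == -4 implies it.
Every state satisfying the precondition satisfies the weakest precondition: the implication holds.
Answer: valid


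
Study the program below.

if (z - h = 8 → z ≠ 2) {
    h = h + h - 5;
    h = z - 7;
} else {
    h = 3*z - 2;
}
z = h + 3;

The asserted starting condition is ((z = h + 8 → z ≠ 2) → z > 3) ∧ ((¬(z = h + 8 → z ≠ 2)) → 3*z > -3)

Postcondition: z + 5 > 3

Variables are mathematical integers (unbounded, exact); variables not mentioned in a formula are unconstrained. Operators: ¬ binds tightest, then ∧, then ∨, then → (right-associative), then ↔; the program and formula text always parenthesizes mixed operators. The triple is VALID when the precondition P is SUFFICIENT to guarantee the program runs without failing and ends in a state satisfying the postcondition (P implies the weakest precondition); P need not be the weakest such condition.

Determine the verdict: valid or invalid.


Working backward. After the program, the postcondition z + 5 > 3 must hold; in canonical form it is z > -2.
Before z := h + 3: h > -5
Then branch requires z > 2; else branch requires 3*z > -3.
Before the if: ((z = h + 8 → z ≠ 2) → z > 2) ∧ ((¬(z = h + 8 → z ≠ 2)) → 3*z > -3)
The weakest precondition is ((z = h + 8 → z ≠ 2) → z > 2) ∧ ((¬(z = h + 8 → z ≠ 2)) → 3*z > -3).
Check whether ((z = h + 8 → z ≠ 2) → z > 3) ∧ ((¬(z = h + 8 → z ≠ 2)) → 3*z > -3) implies it.
Every state satisfying the precondition satisfies the weakest precondition: the implication holds.
Answer: valid


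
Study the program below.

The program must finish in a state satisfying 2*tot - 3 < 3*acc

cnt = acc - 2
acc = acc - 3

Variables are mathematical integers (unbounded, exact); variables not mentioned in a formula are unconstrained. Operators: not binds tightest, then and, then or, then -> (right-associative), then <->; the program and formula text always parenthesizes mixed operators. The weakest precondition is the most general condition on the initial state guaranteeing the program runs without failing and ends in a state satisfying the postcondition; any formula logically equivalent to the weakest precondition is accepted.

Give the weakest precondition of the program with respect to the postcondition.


Working backward. After the program, the postcondition 2*tot - 3 < 3*acc must hold; in canonical form it is 2*tot < 3*acc + 3.
Before acc := acc - 3: 2*tot < 3*acc - 6
Before cnt := acc - 2: 2*tot < 3*acc - 6
Answer: WP = 2*tot < 3*acc - 6


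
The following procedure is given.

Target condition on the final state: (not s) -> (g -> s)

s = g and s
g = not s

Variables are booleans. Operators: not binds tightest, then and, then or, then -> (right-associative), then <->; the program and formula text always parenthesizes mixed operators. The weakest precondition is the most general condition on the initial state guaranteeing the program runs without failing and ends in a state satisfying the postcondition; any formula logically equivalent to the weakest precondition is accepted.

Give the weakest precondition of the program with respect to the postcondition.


Working backward. After the program, (not s) -> (g -> s) must hold.
Before g := not s: (not s) -> ((not s) -> s)
Before s := g and s: (not (g and s)) -> ((not (g and s)) -> (g and s))
Answer: WP = (not (g and s)) -> ((not (g and s)) -> (g and s))


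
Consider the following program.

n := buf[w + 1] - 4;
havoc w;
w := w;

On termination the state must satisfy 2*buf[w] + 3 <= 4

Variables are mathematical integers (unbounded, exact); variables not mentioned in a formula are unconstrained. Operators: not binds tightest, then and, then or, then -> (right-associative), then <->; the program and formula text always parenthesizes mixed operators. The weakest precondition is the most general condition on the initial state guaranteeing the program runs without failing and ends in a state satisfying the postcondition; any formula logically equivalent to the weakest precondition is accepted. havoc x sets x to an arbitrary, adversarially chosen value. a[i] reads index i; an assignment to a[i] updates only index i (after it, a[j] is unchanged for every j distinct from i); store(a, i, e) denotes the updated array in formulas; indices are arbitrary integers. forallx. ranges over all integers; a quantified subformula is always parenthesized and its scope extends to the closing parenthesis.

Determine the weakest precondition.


Working backward. After the program, the postcondition 2*buf[w] + 3 <= 4 must hold; in canonical form it is 2*buf[w] <= 1.
Before w := w: 2*buf[w] <= 1
Before havoc w: forall w_1. 2*buf[w_1] <= 1
Before n := buf[w + 1] - 4: forall w_1. 2*buf[w_1] <= 1
Answer: WP = forall w_1. 2*buf[w_1] <= 1


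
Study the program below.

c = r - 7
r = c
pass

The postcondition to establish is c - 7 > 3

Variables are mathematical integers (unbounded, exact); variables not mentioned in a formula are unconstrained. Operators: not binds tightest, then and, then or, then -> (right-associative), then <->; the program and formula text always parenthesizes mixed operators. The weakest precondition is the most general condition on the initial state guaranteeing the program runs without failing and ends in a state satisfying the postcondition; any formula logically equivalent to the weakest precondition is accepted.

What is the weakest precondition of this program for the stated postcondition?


Working backward. After the program, the postcondition c - 7 > 3 must hold; in canonical form it is c > 10.
Before skip: c > 10
Before r := c: c > 10
Before c := r - 7: r > 17
Answer: WP = r > 17


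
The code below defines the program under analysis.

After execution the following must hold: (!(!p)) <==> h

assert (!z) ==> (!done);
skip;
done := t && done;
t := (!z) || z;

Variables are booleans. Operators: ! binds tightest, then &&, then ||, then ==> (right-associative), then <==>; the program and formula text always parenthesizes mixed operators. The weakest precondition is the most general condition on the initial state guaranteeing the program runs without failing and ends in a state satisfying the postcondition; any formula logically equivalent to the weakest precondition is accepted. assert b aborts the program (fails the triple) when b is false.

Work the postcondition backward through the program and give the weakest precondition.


Working backward. After the program, the postcondition (!(!p)) <==> h must hold; in canonical form it is p <==> h.
Before t := (!z) || z: p <==> h
Before done := t && done: p <==> h
Before skip: p <==> h
Before assert (!z) ==> (!done): ((!z) ==> (!done)) && (p <==> h)
Answer: WP = ((!z) ==> (!done)) && (p <==> h)


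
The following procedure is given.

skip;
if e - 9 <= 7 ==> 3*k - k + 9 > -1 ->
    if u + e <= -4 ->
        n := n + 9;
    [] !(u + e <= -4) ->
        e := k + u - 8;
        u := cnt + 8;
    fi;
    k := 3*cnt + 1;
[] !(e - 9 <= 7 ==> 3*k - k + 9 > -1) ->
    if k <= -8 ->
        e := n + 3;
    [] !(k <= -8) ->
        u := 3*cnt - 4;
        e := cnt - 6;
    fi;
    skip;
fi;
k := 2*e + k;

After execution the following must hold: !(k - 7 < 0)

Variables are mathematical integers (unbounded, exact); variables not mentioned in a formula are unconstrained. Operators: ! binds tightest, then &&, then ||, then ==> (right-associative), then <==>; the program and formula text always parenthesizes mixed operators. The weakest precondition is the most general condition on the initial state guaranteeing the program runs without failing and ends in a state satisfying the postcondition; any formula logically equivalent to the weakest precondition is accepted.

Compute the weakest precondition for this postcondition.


Working backward. After the program, the postcondition !(k - 7 < 0) must hold; in canonical form it is !(k < 7).
Before k := 2*e + k: !(2*e + k < 7)
Then branch requires (e + u <= -4 ==> (!(3*cnt + 2*e < 6))) && ((!(e + u <= -4)) ==> (!(3*cnt + 2*k + 2*u < 22))); else branch requires (k <= -8 ==> (!(k + 2*n < 1))) && ((!(k <= -8)) ==> (!(2*cnt + k < 19))).
Before the if: ((e <= 16 ==> 2*k > -10) ==> ((e + u <= -4 ==> (!(3*cnt + 2*e < 6))) && ((!(e + u <= -4)) ==> (!(3*cnt + 2*k + 2*u < 22))))) && ((!(e <= 16 ==> 2*k > -10)) ==> ((k <= -8 ==> (!(k + 2*n < 1))) && ((!(k <= -8)) ==> (!(2*cnt + k < 19)))))
Before skip: ((e <= 16 ==> 2*k > -10) ==> ((e + u <= -4 ==> (!(3*cnt + 2*e < 6))) && ((!(e + u <= -4)) ==> (!(3*cnt + 2*k + 2*u < 22))))) && ((!(e <= 16 ==> 2*k > -10)) ==> ((k <= -8 ==> (!(k + 2*n < 1))) && ((!(k <= -8)) ==> (!(2*cnt + k < 19)))))
Answer: WP = ((e <= 16 ==> 2*k > -10) ==> ((e + u <= -4 ==> (!(3*cnt + 2*e < 6))) && ((!(e + u <= -4)) ==> (!(3*cnt + 2*k + 2*u < 22))))) && ((!(e <= 16 ==> 2*k > -10)) ==> ((k <= -8 ==> (!(k + 2*n < 1))) && ((!(k <= -8)) ==> (!(2*cnt + k < 19)))))


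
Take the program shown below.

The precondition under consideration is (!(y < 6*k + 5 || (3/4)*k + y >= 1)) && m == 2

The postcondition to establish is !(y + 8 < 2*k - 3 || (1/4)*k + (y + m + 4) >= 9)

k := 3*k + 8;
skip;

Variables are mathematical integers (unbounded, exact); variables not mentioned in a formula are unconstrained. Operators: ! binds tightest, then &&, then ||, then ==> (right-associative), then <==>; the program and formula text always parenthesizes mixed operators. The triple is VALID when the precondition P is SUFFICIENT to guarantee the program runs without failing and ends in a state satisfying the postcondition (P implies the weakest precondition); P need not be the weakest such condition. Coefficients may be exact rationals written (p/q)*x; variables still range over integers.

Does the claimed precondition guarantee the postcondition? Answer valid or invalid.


Working backward. After the program, the postcondition !(y + 8 < 2*k - 3 || (1/4)*k + (y + m + 4) >= 9) must hold; in canonical form it is !(y < 2*k - 11 || (1/4)*k + m + y >= 5).
Before skip: !(y < 2*k - 11 || (1/4)*k + m + y >= 5)
Before k := 3*k + 8: !(y < 6*k + 5 || (3/4)*k + m + y >= 3)
The weakest precondition is !(y < 6*k + 5 || (3/4)*k + m + y >= 3).
Check whether (!(y < 6*k + 5 || (3/4)*k + y >= 1)) && m == 2 implies it.
Every state satisfying the precondition satisfies the weakest precondition: the implication holds.
Answer: valid


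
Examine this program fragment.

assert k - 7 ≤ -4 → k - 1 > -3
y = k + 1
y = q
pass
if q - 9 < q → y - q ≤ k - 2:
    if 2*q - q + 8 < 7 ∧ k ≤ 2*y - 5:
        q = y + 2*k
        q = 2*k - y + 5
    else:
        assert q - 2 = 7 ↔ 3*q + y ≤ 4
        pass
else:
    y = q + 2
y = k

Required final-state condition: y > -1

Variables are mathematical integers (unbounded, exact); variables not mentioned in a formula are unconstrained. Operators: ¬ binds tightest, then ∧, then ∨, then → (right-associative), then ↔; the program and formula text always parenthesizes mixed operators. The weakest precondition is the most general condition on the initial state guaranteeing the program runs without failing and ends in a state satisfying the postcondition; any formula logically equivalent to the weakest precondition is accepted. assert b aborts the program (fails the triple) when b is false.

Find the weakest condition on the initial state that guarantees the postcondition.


Working backward. After the program, y > -1 must hold.
Before y := k: k > -1
Then branch requires ((q < -1 ∧ k ≤ 2*y - 5) → k > -1) ∧ ((¬(q < -1 ∧ k ≤ 2*y - 5)) → ((q = 9 ↔ 3*q + y ≤ 4) ∧ k > -1)); else branch requires k > -1.
Before the if: (y ≤ k + q - 2 → (((q < -1 ∧ k ≤ 2*y - 5) → k > -1) ∧ ((¬(q < -1 ∧ k ≤ 2*y - 5)) → ((q = 9 ↔ 3*q + y ≤ 4) ∧ k > -1)))) ∧ ((¬(y ≤ k + q - 2)) → k > -1)
Before skip: (y ≤ k + q - 2 → (((q < -1 ∧ k ≤ 2*y - 5) → k > -1) ∧ ((¬(q < -1 ∧ k ≤ 2*y - 5)) → ((q = 9 ↔ 3*q + y ≤ 4) ∧ k > -1)))) ∧ ((¬(y ≤ k + q - 2)) → k > -1)
Before y := q: (k ≥ 2 → (((q < -1 ∧ k ≤ 2*q - 5) → k > -1) ∧ ((¬(q < -1 ∧ k ≤ 2*q - 5)) → ((q = 9 ↔ 4*q ≤ 4) ∧ k > -1)))) ∧ ((¬(k ≥ 2)) → k > -1)
Before y := k + 1: (k ≥ 2 → (((q < -1 ∧ k ≤ 2*q - 5) → k > -1) ∧ ((¬(q < -1 ∧ k ≤ 2*q - 5)) → ((q = 9 ↔ 4*q ≤ 4) ∧ k > -1)))) ∧ ((¬(k ≥ 2)) → k > -1)
Before assert k - 7 ≤ -4 → k - 1 > -3: (k ≤ 3 → k > -2) ∧ (k ≥ 2 → (((q < -1 ∧ k ≤ 2*q - 5) → k > -1) ∧ ((¬(q < -1 ∧ k ≤ 2*q - 5)) → ((q = 9 ↔ 4*q ≤ 4) ∧ k > -1)))) ∧ ((¬(k ≥ 2)) → k > -1)
Answer: WP = (k ≤ 3 → k > -2) ∧ (k ≥ 2 → (((q < -1 ∧ k ≤ 2*q - 5) → k > -1) ∧ ((¬(q < -1 ∧ k ≤ 2*q - 5)) → ((q = 9 ↔ 4*q ≤ 4) ∧ k > -1)))) ∧ ((¬(k ≥ 2)) → k > -1)


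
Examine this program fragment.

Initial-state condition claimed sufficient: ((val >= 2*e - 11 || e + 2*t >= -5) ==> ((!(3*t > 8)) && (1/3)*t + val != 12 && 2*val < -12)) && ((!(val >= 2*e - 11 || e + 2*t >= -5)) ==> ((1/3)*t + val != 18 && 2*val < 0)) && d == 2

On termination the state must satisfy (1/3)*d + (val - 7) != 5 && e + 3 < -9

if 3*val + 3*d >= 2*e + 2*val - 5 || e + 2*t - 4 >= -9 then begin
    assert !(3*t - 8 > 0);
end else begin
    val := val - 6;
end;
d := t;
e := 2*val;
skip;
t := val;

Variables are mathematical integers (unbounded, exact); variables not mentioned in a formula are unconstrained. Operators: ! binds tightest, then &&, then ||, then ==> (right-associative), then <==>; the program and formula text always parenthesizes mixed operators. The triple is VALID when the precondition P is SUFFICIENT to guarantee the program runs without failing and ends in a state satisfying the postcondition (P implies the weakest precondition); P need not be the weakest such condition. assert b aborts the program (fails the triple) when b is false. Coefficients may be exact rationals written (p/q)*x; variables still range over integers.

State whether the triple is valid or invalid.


Working backward. After the program, the postcondition (1/3)*d + (val - 7) != 5 && e + 3 < -9 must hold; in canonical form it is (1/3)*d + val != 12 && e < -12.
Before t := val: (1/3)*d + val != 12 && e < -12
Before skip: (1/3)*d + val != 12 && e < -12
Before e := 2*val: (1/3)*d + val != 12 && 2*val < -12
Before d := t: (1/3)*t + val != 12 && 2*val < -12
Then branch requires (!(3*t > 8)) && (1/3)*t + val != 12 && 2*val < -12; else branch requires (1/3)*t + val != 18 && 2*val < 0.
Before the if: ((3*d + val >= 2*e - 5 || e + 2*t >= -5) ==> ((!(3*t > 8)) && (1/3)*t + val != 12 && 2*val < -12)) && ((!(3*d + val >= 2*e - 5 || e + 2*t >= -5)) ==> ((1/3)*t + val != 18 && 2*val < 0))
The weakest precondition is ((3*d + val >= 2*e - 5 || e + 2*t >= -5) ==> ((!(3*t > 8)) && (1/3)*t + val != 12 && 2*val < -12)) && ((!(3*d + val >= 2*e - 5 || e + 2*t >= -5)) ==> ((1/3)*t + val != 18 && 2*val < 0)).
Check whether ((val >= 2*e - 11 || e + 2*t >= -5) ==> ((!(3*t > 8)) && (1/3)*t + val != 12 && 2*val < -12)) && ((!(val >= 2*e - 11 || e + 2*t >= -5)) ==> ((1/3)*t + val != 18 && 2*val < 0)) && d == 2 implies it.
Every state satisfying the precondition satisfies the weakest precondition: the implication holds.
Answer: valid


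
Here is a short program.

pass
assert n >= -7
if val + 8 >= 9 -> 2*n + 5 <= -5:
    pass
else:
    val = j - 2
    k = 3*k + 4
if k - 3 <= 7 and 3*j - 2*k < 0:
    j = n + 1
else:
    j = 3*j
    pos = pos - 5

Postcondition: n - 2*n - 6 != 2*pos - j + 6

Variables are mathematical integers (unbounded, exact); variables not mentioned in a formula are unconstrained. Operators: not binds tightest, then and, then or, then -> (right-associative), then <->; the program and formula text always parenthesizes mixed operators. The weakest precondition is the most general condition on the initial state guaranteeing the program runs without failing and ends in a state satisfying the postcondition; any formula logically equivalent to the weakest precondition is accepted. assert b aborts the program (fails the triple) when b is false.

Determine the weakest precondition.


Working backward. After the program, the postcondition n - 2*n - 6 != 2*pos - j + 6 must hold; in canonical form it is j != n + 2*pos + 12.
Then branch requires 2*pos != -11; else branch requires 3*j != n + 2*pos + 2.
Before the if: ((k <= 10 and 3*j < 2*k) -> 2*pos != -11) and ((not (k <= 10 and 3*j < 2*k)) -> 3*j != n + 2*pos + 2)
Then branch requires ((k <= 10 and 3*j < 2*k) -> 2*pos != -11) and ((not (k <= 10 and 3*j < 2*k)) -> 3*j != n + 2*pos + 2); else branch requires ((3*k <= 6 and 3*j < 6*k + 8) -> 2*pos != -11) and ((not (3*k <= 6 and 3*j < 6*k + 8)) -> 3*j != n + 2*pos + 2).
Before the if: ((val >= 1 -> 2*n <= -10) -> (((k <= 10 and 3*j < 2*k) -> 2*pos != -11) and ((not (k <= 10 and 3*j < 2*k)) -> 3*j != n + 2*pos + 2))) and ((not (val >= 1 -> 2*n <= -10)) -> (((3*k <= 6 and 3*j < 6*k + 8) -> 2*pos != -11) and ((not (3*k <= 6 and 3*j < 6*k + 8)) -> 3*j != n + 2*pos + 2)))
Before assert n >= -7: n >= -7 and ((val >= 1 -> 2*n <= -10) -> (((k <= 10 and 3*j < 2*k) -> 2*pos != -11) and ((not (k <= 10 and 3*j < 2*k)) -> 3*j != n + 2*pos + 2))) and ((not (val >= 1 -> 2*n <= -10)) -> (((3*k <= 6 and 3*j < 6*k + 8) -> 2*pos != -11) and ((not (3*k <= 6 and 3*j < 6*k + 8)) -> 3*j != n + 2*pos + 2)))
Before skip: n >= -7 and ((val >= 1 -> 2*n <= -10) -> (((k <= 10 and 3*j < 2*k) -> 2*pos != -11) and ((not (k <= 10 and 3*j < 2*k)) -> 3*j != n + 2*pos + 2))) and ((not (val >= 1 -> 2*n <= -10)) -> (((3*k <= 6 and 3*j < 6*k + 8) -> 2*pos != -11) and ((not (3*k <= 6 and 3*j < 6*k + 8)) -> 3*j != n + 2*pos + 2)))
Answer: WP = n >= -7 and ((val >= 1 -> 2*n <= -10) -> (((k <= 10 and 3*j < 2*k) -> 2*pos != -11) and ((not (k <= 10 and 3*j < 2*k)) -> 3*j != n + 2*pos + 2))) and ((not (val >= 1 -> 2*n <= -10)) -> (((3*k <= 6 and 3*j < 6*k + 8) -> 2*pos != -11) and ((not (3*k <= 6 and 3*j < 6*k + 8)) -> 3*j != n + 2*pos + 2)))


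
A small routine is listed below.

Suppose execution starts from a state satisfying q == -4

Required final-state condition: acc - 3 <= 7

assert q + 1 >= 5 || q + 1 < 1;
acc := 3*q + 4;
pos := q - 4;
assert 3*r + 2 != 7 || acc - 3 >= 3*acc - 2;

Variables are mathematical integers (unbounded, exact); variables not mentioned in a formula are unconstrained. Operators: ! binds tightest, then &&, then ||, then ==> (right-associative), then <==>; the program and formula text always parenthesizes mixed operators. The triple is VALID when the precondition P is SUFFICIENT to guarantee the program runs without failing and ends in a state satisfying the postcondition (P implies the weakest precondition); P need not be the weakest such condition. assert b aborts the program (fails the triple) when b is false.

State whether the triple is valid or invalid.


Working backward. After the program, the postcondition acc - 3 <= 7 must hold; in canonical form it is acc <= 10.
Before assert 3*r + 2 != 7 || acc - 3 >= 3*acc - 2: (3*r != 5 || 2*acc <= -1) && acc <= 10
Before pos := q - 4: (3*r != 5 || 2*acc <= -1) && acc <= 10
Before acc := 3*q + 4: (3*r != 5 || 6*q <= -9) && 3*q <= 6
Before assert q + 1 >= 5 || q + 1 < 1: (q >= 4 || q < 0) && (3*r != 5 || 6*q <= -9) && 3*q <= 6
The weakest precondition is (q >= 4 || q < 0) && (3*r != 5 || 6*q <= -9) && 3*q <= 6.
Check whether q == -4 implies it.
Every state satisfying the precondition satisfies the weakest precondition: the implication holds.
Answer: valid
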